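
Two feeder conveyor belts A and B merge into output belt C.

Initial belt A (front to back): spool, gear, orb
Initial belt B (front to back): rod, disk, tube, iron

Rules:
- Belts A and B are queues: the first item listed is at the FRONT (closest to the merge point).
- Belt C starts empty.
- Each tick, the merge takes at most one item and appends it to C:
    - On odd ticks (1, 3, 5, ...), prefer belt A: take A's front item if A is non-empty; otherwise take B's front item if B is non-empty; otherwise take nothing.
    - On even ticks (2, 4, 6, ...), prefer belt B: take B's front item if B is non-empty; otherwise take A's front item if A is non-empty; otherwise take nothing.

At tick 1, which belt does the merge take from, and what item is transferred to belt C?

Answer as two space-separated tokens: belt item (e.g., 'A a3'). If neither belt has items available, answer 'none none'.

Answer: A spool

Derivation:
Tick 1: prefer A, take spool from A; A=[gear,orb] B=[rod,disk,tube,iron] C=[spool]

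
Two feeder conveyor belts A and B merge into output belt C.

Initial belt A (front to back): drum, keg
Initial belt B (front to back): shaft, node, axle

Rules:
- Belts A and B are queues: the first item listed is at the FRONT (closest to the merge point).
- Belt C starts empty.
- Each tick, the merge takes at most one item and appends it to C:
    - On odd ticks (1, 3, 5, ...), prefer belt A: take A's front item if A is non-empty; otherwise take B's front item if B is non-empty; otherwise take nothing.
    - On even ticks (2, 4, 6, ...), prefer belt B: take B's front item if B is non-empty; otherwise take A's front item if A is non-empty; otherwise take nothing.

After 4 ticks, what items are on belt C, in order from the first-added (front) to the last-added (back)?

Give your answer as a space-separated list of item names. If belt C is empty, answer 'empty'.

Tick 1: prefer A, take drum from A; A=[keg] B=[shaft,node,axle] C=[drum]
Tick 2: prefer B, take shaft from B; A=[keg] B=[node,axle] C=[drum,shaft]
Tick 3: prefer A, take keg from A; A=[-] B=[node,axle] C=[drum,shaft,keg]
Tick 4: prefer B, take node from B; A=[-] B=[axle] C=[drum,shaft,keg,node]

Answer: drum shaft keg node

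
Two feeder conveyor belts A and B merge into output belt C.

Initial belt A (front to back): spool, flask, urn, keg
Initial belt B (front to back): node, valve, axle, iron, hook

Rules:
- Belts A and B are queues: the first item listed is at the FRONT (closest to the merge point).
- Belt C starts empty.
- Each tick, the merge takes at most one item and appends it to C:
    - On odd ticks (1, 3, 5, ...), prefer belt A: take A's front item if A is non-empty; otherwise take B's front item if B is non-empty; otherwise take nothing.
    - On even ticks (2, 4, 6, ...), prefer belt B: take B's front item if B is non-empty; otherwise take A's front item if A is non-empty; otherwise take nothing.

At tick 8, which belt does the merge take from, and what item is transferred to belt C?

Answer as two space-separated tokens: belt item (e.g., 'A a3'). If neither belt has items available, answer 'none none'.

Tick 1: prefer A, take spool from A; A=[flask,urn,keg] B=[node,valve,axle,iron,hook] C=[spool]
Tick 2: prefer B, take node from B; A=[flask,urn,keg] B=[valve,axle,iron,hook] C=[spool,node]
Tick 3: prefer A, take flask from A; A=[urn,keg] B=[valve,axle,iron,hook] C=[spool,node,flask]
Tick 4: prefer B, take valve from B; A=[urn,keg] B=[axle,iron,hook] C=[spool,node,flask,valve]
Tick 5: prefer A, take urn from A; A=[keg] B=[axle,iron,hook] C=[spool,node,flask,valve,urn]
Tick 6: prefer B, take axle from B; A=[keg] B=[iron,hook] C=[spool,node,flask,valve,urn,axle]
Tick 7: prefer A, take keg from A; A=[-] B=[iron,hook] C=[spool,node,flask,valve,urn,axle,keg]
Tick 8: prefer B, take iron from B; A=[-] B=[hook] C=[spool,node,flask,valve,urn,axle,keg,iron]

Answer: B iron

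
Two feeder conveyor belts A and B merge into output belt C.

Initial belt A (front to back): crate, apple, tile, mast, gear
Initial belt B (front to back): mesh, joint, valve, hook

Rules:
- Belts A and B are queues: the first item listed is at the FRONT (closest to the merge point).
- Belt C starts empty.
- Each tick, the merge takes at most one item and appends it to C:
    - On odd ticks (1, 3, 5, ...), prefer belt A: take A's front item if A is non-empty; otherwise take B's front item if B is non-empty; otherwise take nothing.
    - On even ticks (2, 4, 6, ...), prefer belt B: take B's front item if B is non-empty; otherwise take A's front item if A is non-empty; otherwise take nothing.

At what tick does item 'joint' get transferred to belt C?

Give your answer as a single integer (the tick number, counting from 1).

Answer: 4

Derivation:
Tick 1: prefer A, take crate from A; A=[apple,tile,mast,gear] B=[mesh,joint,valve,hook] C=[crate]
Tick 2: prefer B, take mesh from B; A=[apple,tile,mast,gear] B=[joint,valve,hook] C=[crate,mesh]
Tick 3: prefer A, take apple from A; A=[tile,mast,gear] B=[joint,valve,hook] C=[crate,mesh,apple]
Tick 4: prefer B, take joint from B; A=[tile,mast,gear] B=[valve,hook] C=[crate,mesh,apple,joint]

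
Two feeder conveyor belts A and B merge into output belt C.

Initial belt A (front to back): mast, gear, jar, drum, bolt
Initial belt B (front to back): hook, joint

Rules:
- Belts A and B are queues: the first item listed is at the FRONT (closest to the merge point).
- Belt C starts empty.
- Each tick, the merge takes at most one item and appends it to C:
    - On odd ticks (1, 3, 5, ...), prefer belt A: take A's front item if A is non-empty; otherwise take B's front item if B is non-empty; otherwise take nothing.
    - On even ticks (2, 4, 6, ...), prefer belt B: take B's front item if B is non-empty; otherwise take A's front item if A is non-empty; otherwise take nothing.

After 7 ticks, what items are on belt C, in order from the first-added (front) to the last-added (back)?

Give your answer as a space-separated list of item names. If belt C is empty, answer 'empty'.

Tick 1: prefer A, take mast from A; A=[gear,jar,drum,bolt] B=[hook,joint] C=[mast]
Tick 2: prefer B, take hook from B; A=[gear,jar,drum,bolt] B=[joint] C=[mast,hook]
Tick 3: prefer A, take gear from A; A=[jar,drum,bolt] B=[joint] C=[mast,hook,gear]
Tick 4: prefer B, take joint from B; A=[jar,drum,bolt] B=[-] C=[mast,hook,gear,joint]
Tick 5: prefer A, take jar from A; A=[drum,bolt] B=[-] C=[mast,hook,gear,joint,jar]
Tick 6: prefer B, take drum from A; A=[bolt] B=[-] C=[mast,hook,gear,joint,jar,drum]
Tick 7: prefer A, take bolt from A; A=[-] B=[-] C=[mast,hook,gear,joint,jar,drum,bolt]

Answer: mast hook gear joint jar drum bolt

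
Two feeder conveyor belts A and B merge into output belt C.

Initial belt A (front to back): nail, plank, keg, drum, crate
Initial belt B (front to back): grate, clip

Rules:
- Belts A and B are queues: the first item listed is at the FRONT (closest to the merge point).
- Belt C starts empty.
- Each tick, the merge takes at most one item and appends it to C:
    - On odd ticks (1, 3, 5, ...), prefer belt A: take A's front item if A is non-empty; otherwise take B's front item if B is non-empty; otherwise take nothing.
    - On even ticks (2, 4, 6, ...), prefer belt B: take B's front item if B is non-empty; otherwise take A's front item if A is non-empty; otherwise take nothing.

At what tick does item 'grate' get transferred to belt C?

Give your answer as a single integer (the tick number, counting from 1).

Answer: 2

Derivation:
Tick 1: prefer A, take nail from A; A=[plank,keg,drum,crate] B=[grate,clip] C=[nail]
Tick 2: prefer B, take grate from B; A=[plank,keg,drum,crate] B=[clip] C=[nail,grate]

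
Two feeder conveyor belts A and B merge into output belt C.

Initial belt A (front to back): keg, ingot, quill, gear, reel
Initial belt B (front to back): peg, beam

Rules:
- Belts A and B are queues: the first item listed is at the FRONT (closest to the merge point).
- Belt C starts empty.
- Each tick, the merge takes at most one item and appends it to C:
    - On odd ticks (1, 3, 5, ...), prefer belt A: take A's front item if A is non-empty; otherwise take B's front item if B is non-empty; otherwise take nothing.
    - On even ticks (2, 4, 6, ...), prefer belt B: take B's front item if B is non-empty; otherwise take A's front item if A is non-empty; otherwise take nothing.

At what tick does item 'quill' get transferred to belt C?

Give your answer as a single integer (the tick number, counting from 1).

Answer: 5

Derivation:
Tick 1: prefer A, take keg from A; A=[ingot,quill,gear,reel] B=[peg,beam] C=[keg]
Tick 2: prefer B, take peg from B; A=[ingot,quill,gear,reel] B=[beam] C=[keg,peg]
Tick 3: prefer A, take ingot from A; A=[quill,gear,reel] B=[beam] C=[keg,peg,ingot]
Tick 4: prefer B, take beam from B; A=[quill,gear,reel] B=[-] C=[keg,peg,ingot,beam]
Tick 5: prefer A, take quill from A; A=[gear,reel] B=[-] C=[keg,peg,ingot,beam,quill]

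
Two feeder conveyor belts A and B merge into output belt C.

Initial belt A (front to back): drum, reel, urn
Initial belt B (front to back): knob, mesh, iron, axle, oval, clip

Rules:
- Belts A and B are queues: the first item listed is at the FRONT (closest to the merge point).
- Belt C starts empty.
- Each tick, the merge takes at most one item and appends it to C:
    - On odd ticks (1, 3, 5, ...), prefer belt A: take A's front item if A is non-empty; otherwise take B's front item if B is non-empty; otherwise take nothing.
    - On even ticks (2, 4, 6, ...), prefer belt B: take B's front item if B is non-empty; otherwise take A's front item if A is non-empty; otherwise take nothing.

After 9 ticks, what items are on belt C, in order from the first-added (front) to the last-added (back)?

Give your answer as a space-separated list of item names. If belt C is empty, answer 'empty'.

Answer: drum knob reel mesh urn iron axle oval clip

Derivation:
Tick 1: prefer A, take drum from A; A=[reel,urn] B=[knob,mesh,iron,axle,oval,clip] C=[drum]
Tick 2: prefer B, take knob from B; A=[reel,urn] B=[mesh,iron,axle,oval,clip] C=[drum,knob]
Tick 3: prefer A, take reel from A; A=[urn] B=[mesh,iron,axle,oval,clip] C=[drum,knob,reel]
Tick 4: prefer B, take mesh from B; A=[urn] B=[iron,axle,oval,clip] C=[drum,knob,reel,mesh]
Tick 5: prefer A, take urn from A; A=[-] B=[iron,axle,oval,clip] C=[drum,knob,reel,mesh,urn]
Tick 6: prefer B, take iron from B; A=[-] B=[axle,oval,clip] C=[drum,knob,reel,mesh,urn,iron]
Tick 7: prefer A, take axle from B; A=[-] B=[oval,clip] C=[drum,knob,reel,mesh,urn,iron,axle]
Tick 8: prefer B, take oval from B; A=[-] B=[clip] C=[drum,knob,reel,mesh,urn,iron,axle,oval]
Tick 9: prefer A, take clip from B; A=[-] B=[-] C=[drum,knob,reel,mesh,urn,iron,axle,oval,clip]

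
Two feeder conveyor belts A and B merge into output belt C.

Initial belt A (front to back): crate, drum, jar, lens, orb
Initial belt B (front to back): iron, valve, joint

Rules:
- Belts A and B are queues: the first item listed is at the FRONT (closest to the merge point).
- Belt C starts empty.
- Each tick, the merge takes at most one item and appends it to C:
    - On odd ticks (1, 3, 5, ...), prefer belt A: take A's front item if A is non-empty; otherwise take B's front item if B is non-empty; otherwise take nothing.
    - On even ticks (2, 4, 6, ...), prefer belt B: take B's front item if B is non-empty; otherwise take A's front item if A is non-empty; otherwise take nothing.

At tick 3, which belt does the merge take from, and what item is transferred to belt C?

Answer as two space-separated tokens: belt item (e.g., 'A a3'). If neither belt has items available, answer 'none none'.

Answer: A drum

Derivation:
Tick 1: prefer A, take crate from A; A=[drum,jar,lens,orb] B=[iron,valve,joint] C=[crate]
Tick 2: prefer B, take iron from B; A=[drum,jar,lens,orb] B=[valve,joint] C=[crate,iron]
Tick 3: prefer A, take drum from A; A=[jar,lens,orb] B=[valve,joint] C=[crate,iron,drum]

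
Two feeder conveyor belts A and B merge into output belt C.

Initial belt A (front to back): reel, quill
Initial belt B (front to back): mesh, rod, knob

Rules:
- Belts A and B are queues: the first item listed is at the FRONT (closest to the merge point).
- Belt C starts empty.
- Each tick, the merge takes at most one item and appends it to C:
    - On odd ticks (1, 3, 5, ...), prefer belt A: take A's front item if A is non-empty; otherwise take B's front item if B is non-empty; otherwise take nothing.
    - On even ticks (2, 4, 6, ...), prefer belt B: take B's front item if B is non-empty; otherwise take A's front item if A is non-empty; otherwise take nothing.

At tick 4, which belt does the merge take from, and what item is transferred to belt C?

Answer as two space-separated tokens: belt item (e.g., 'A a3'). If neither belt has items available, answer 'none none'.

Tick 1: prefer A, take reel from A; A=[quill] B=[mesh,rod,knob] C=[reel]
Tick 2: prefer B, take mesh from B; A=[quill] B=[rod,knob] C=[reel,mesh]
Tick 3: prefer A, take quill from A; A=[-] B=[rod,knob] C=[reel,mesh,quill]
Tick 4: prefer B, take rod from B; A=[-] B=[knob] C=[reel,mesh,quill,rod]

Answer: B rod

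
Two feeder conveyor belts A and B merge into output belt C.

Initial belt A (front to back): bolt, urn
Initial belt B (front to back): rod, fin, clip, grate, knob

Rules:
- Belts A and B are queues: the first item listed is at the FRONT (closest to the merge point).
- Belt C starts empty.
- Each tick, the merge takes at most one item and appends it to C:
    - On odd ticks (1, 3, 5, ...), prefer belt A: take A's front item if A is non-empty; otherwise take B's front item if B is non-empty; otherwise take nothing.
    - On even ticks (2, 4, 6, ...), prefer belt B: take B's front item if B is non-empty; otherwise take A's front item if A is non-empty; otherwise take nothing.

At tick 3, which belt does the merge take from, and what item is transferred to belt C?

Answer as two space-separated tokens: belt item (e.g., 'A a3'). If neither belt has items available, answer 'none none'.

Answer: A urn

Derivation:
Tick 1: prefer A, take bolt from A; A=[urn] B=[rod,fin,clip,grate,knob] C=[bolt]
Tick 2: prefer B, take rod from B; A=[urn] B=[fin,clip,grate,knob] C=[bolt,rod]
Tick 3: prefer A, take urn from A; A=[-] B=[fin,clip,grate,knob] C=[bolt,rod,urn]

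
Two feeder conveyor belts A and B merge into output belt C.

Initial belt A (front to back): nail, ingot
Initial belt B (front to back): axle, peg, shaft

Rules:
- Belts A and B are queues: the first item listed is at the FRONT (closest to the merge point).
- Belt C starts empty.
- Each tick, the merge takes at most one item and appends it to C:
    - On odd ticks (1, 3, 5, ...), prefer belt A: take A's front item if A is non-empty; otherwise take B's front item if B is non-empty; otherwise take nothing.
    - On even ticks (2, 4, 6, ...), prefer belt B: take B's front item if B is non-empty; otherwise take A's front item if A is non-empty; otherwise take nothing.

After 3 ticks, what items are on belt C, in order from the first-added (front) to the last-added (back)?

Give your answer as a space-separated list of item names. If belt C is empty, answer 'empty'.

Tick 1: prefer A, take nail from A; A=[ingot] B=[axle,peg,shaft] C=[nail]
Tick 2: prefer B, take axle from B; A=[ingot] B=[peg,shaft] C=[nail,axle]
Tick 3: prefer A, take ingot from A; A=[-] B=[peg,shaft] C=[nail,axle,ingot]

Answer: nail axle ingot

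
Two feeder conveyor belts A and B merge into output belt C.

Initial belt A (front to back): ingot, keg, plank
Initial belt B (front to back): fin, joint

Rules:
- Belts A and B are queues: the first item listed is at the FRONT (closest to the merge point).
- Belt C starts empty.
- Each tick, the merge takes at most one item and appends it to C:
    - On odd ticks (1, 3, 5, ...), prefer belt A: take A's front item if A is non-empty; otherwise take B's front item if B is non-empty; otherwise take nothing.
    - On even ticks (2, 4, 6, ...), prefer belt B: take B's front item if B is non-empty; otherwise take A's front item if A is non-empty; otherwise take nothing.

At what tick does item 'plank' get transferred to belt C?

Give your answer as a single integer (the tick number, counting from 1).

Tick 1: prefer A, take ingot from A; A=[keg,plank] B=[fin,joint] C=[ingot]
Tick 2: prefer B, take fin from B; A=[keg,plank] B=[joint] C=[ingot,fin]
Tick 3: prefer A, take keg from A; A=[plank] B=[joint] C=[ingot,fin,keg]
Tick 4: prefer B, take joint from B; A=[plank] B=[-] C=[ingot,fin,keg,joint]
Tick 5: prefer A, take plank from A; A=[-] B=[-] C=[ingot,fin,keg,joint,plank]

Answer: 5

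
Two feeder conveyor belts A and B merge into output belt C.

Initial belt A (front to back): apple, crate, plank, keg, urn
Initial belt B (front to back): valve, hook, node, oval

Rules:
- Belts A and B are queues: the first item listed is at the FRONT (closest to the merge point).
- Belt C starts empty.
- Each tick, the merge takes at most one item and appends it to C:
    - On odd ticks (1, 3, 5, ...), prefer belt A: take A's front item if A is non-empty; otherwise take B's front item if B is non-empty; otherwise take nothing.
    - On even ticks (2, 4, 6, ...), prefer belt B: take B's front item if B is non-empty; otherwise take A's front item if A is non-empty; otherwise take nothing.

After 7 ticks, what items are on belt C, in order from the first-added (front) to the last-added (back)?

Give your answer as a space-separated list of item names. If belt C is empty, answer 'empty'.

Tick 1: prefer A, take apple from A; A=[crate,plank,keg,urn] B=[valve,hook,node,oval] C=[apple]
Tick 2: prefer B, take valve from B; A=[crate,plank,keg,urn] B=[hook,node,oval] C=[apple,valve]
Tick 3: prefer A, take crate from A; A=[plank,keg,urn] B=[hook,node,oval] C=[apple,valve,crate]
Tick 4: prefer B, take hook from B; A=[plank,keg,urn] B=[node,oval] C=[apple,valve,crate,hook]
Tick 5: prefer A, take plank from A; A=[keg,urn] B=[node,oval] C=[apple,valve,crate,hook,plank]
Tick 6: prefer B, take node from B; A=[keg,urn] B=[oval] C=[apple,valve,crate,hook,plank,node]
Tick 7: prefer A, take keg from A; A=[urn] B=[oval] C=[apple,valve,crate,hook,plank,node,keg]

Answer: apple valve crate hook plank node keg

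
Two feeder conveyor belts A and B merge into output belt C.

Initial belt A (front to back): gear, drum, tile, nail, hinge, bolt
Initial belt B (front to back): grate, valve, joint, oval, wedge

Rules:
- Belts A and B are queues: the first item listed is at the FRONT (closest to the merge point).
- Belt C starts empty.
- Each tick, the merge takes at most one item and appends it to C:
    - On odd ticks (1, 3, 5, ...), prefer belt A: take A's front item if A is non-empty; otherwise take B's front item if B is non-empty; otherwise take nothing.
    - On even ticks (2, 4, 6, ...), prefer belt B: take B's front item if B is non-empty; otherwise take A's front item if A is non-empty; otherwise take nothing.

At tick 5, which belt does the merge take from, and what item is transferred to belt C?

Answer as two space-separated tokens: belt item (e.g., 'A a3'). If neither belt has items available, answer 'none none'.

Tick 1: prefer A, take gear from A; A=[drum,tile,nail,hinge,bolt] B=[grate,valve,joint,oval,wedge] C=[gear]
Tick 2: prefer B, take grate from B; A=[drum,tile,nail,hinge,bolt] B=[valve,joint,oval,wedge] C=[gear,grate]
Tick 3: prefer A, take drum from A; A=[tile,nail,hinge,bolt] B=[valve,joint,oval,wedge] C=[gear,grate,drum]
Tick 4: prefer B, take valve from B; A=[tile,nail,hinge,bolt] B=[joint,oval,wedge] C=[gear,grate,drum,valve]
Tick 5: prefer A, take tile from A; A=[nail,hinge,bolt] B=[joint,oval,wedge] C=[gear,grate,drum,valve,tile]

Answer: A tile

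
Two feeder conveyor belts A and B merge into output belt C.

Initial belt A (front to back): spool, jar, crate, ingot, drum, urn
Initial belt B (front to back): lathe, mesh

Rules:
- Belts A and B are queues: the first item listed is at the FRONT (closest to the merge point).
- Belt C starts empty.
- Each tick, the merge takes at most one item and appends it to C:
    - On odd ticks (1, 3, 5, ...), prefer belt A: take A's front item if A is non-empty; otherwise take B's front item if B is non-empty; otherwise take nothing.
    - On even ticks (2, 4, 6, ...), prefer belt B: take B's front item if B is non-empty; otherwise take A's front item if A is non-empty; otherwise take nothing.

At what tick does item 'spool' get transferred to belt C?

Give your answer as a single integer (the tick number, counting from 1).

Tick 1: prefer A, take spool from A; A=[jar,crate,ingot,drum,urn] B=[lathe,mesh] C=[spool]

Answer: 1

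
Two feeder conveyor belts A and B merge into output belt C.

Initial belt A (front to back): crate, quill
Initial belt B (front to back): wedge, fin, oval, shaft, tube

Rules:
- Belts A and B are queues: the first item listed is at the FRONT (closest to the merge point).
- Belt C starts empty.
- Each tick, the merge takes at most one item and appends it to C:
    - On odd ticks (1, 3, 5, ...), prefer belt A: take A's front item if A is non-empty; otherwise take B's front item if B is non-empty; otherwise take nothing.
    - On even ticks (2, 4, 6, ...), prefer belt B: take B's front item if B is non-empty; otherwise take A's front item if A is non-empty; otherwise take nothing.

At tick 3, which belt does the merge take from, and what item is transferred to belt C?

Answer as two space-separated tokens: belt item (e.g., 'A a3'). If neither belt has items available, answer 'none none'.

Tick 1: prefer A, take crate from A; A=[quill] B=[wedge,fin,oval,shaft,tube] C=[crate]
Tick 2: prefer B, take wedge from B; A=[quill] B=[fin,oval,shaft,tube] C=[crate,wedge]
Tick 3: prefer A, take quill from A; A=[-] B=[fin,oval,shaft,tube] C=[crate,wedge,quill]

Answer: A quill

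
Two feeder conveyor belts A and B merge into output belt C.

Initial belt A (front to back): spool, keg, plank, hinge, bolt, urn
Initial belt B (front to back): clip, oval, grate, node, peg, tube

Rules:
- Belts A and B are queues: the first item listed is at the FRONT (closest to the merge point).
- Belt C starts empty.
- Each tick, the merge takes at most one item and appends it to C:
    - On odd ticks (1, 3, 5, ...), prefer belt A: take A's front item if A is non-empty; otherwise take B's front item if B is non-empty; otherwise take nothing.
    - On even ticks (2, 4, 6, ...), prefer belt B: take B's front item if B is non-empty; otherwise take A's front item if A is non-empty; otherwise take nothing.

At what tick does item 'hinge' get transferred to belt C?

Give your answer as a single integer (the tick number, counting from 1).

Tick 1: prefer A, take spool from A; A=[keg,plank,hinge,bolt,urn] B=[clip,oval,grate,node,peg,tube] C=[spool]
Tick 2: prefer B, take clip from B; A=[keg,plank,hinge,bolt,urn] B=[oval,grate,node,peg,tube] C=[spool,clip]
Tick 3: prefer A, take keg from A; A=[plank,hinge,bolt,urn] B=[oval,grate,node,peg,tube] C=[spool,clip,keg]
Tick 4: prefer B, take oval from B; A=[plank,hinge,bolt,urn] B=[grate,node,peg,tube] C=[spool,clip,keg,oval]
Tick 5: prefer A, take plank from A; A=[hinge,bolt,urn] B=[grate,node,peg,tube] C=[spool,clip,keg,oval,plank]
Tick 6: prefer B, take grate from B; A=[hinge,bolt,urn] B=[node,peg,tube] C=[spool,clip,keg,oval,plank,grate]
Tick 7: prefer A, take hinge from A; A=[bolt,urn] B=[node,peg,tube] C=[spool,clip,keg,oval,plank,grate,hinge]

Answer: 7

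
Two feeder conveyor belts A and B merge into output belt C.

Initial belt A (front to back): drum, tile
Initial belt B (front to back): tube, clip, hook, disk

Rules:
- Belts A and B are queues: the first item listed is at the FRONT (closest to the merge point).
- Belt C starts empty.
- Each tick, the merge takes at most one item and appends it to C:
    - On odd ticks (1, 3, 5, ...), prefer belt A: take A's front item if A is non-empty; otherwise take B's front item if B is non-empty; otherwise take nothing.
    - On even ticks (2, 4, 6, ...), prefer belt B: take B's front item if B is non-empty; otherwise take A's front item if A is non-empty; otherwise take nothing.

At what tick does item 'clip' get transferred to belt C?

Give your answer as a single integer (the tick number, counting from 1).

Answer: 4

Derivation:
Tick 1: prefer A, take drum from A; A=[tile] B=[tube,clip,hook,disk] C=[drum]
Tick 2: prefer B, take tube from B; A=[tile] B=[clip,hook,disk] C=[drum,tube]
Tick 3: prefer A, take tile from A; A=[-] B=[clip,hook,disk] C=[drum,tube,tile]
Tick 4: prefer B, take clip from B; A=[-] B=[hook,disk] C=[drum,tube,tile,clip]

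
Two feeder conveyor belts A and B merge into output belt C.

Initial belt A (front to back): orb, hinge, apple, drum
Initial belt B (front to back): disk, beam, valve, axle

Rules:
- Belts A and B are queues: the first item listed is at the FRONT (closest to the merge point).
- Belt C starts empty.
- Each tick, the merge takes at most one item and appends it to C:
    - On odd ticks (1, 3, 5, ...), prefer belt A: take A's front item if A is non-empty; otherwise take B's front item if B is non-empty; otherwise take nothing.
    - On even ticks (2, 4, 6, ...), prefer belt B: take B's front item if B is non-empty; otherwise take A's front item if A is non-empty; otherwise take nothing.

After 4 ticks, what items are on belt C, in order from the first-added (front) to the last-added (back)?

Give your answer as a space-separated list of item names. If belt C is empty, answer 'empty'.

Tick 1: prefer A, take orb from A; A=[hinge,apple,drum] B=[disk,beam,valve,axle] C=[orb]
Tick 2: prefer B, take disk from B; A=[hinge,apple,drum] B=[beam,valve,axle] C=[orb,disk]
Tick 3: prefer A, take hinge from A; A=[apple,drum] B=[beam,valve,axle] C=[orb,disk,hinge]
Tick 4: prefer B, take beam from B; A=[apple,drum] B=[valve,axle] C=[orb,disk,hinge,beam]

Answer: orb disk hinge beam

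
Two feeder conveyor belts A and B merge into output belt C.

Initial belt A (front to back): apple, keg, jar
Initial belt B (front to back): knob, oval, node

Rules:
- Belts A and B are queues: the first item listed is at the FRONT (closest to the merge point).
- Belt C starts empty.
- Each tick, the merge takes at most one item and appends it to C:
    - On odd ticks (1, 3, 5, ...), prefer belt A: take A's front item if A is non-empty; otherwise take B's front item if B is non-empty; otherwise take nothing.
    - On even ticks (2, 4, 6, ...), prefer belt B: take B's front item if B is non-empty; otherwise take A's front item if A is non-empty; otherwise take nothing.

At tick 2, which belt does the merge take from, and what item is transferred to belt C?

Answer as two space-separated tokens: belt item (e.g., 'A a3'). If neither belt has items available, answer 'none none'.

Answer: B knob

Derivation:
Tick 1: prefer A, take apple from A; A=[keg,jar] B=[knob,oval,node] C=[apple]
Tick 2: prefer B, take knob from B; A=[keg,jar] B=[oval,node] C=[apple,knob]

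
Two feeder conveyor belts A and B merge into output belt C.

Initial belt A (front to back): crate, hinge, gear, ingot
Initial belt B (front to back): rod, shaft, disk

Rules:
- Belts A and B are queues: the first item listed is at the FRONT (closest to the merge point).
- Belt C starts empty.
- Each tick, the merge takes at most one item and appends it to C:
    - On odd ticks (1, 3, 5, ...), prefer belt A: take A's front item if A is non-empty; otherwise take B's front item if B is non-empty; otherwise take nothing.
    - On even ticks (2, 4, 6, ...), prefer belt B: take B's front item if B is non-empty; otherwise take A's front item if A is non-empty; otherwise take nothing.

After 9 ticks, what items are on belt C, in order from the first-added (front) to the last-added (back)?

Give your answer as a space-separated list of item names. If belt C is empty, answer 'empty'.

Answer: crate rod hinge shaft gear disk ingot

Derivation:
Tick 1: prefer A, take crate from A; A=[hinge,gear,ingot] B=[rod,shaft,disk] C=[crate]
Tick 2: prefer B, take rod from B; A=[hinge,gear,ingot] B=[shaft,disk] C=[crate,rod]
Tick 3: prefer A, take hinge from A; A=[gear,ingot] B=[shaft,disk] C=[crate,rod,hinge]
Tick 4: prefer B, take shaft from B; A=[gear,ingot] B=[disk] C=[crate,rod,hinge,shaft]
Tick 5: prefer A, take gear from A; A=[ingot] B=[disk] C=[crate,rod,hinge,shaft,gear]
Tick 6: prefer B, take disk from B; A=[ingot] B=[-] C=[crate,rod,hinge,shaft,gear,disk]
Tick 7: prefer A, take ingot from A; A=[-] B=[-] C=[crate,rod,hinge,shaft,gear,disk,ingot]
Tick 8: prefer B, both empty, nothing taken; A=[-] B=[-] C=[crate,rod,hinge,shaft,gear,disk,ingot]
Tick 9: prefer A, both empty, nothing taken; A=[-] B=[-] C=[crate,rod,hinge,shaft,gear,disk,ingot]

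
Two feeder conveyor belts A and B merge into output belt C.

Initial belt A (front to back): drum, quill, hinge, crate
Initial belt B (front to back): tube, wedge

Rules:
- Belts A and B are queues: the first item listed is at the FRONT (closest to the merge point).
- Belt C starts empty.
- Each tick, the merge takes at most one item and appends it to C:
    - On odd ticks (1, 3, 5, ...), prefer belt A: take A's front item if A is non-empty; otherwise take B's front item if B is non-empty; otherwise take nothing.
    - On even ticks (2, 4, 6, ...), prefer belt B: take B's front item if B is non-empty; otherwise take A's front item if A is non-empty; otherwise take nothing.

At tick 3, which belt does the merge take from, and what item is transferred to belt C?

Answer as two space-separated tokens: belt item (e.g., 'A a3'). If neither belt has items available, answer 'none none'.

Tick 1: prefer A, take drum from A; A=[quill,hinge,crate] B=[tube,wedge] C=[drum]
Tick 2: prefer B, take tube from B; A=[quill,hinge,crate] B=[wedge] C=[drum,tube]
Tick 3: prefer A, take quill from A; A=[hinge,crate] B=[wedge] C=[drum,tube,quill]

Answer: A quill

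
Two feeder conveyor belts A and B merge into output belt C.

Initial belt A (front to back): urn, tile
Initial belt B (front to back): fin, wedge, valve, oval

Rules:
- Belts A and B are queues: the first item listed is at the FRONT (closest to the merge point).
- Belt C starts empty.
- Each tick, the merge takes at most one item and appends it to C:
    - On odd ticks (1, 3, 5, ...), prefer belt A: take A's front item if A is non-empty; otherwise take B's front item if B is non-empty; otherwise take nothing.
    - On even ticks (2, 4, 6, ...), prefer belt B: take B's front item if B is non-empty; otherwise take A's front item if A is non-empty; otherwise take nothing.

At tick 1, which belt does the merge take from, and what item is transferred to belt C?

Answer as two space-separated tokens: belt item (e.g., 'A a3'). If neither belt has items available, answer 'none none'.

Answer: A urn

Derivation:
Tick 1: prefer A, take urn from A; A=[tile] B=[fin,wedge,valve,oval] C=[urn]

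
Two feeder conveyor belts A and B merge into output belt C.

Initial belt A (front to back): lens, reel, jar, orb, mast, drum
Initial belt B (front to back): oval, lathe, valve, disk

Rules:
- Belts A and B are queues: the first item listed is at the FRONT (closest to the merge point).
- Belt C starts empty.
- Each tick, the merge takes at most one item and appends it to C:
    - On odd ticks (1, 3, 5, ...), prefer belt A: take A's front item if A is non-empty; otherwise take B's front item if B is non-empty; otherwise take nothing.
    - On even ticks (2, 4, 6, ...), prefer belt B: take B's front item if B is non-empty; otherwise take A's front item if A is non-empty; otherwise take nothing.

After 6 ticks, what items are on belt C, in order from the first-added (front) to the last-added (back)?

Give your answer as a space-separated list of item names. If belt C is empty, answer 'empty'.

Tick 1: prefer A, take lens from A; A=[reel,jar,orb,mast,drum] B=[oval,lathe,valve,disk] C=[lens]
Tick 2: prefer B, take oval from B; A=[reel,jar,orb,mast,drum] B=[lathe,valve,disk] C=[lens,oval]
Tick 3: prefer A, take reel from A; A=[jar,orb,mast,drum] B=[lathe,valve,disk] C=[lens,oval,reel]
Tick 4: prefer B, take lathe from B; A=[jar,orb,mast,drum] B=[valve,disk] C=[lens,oval,reel,lathe]
Tick 5: prefer A, take jar from A; A=[orb,mast,drum] B=[valve,disk] C=[lens,oval,reel,lathe,jar]
Tick 6: prefer B, take valve from B; A=[orb,mast,drum] B=[disk] C=[lens,oval,reel,lathe,jar,valve]

Answer: lens oval reel lathe jar valve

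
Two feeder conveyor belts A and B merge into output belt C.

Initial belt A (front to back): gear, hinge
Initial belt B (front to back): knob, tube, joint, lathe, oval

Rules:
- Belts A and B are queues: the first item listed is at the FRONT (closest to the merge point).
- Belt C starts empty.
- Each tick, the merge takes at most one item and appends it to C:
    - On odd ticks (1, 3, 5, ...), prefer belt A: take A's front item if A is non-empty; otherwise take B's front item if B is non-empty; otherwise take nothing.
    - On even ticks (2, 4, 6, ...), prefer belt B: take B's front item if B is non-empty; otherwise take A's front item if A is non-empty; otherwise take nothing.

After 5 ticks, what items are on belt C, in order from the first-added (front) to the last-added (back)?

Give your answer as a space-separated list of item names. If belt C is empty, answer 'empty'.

Answer: gear knob hinge tube joint

Derivation:
Tick 1: prefer A, take gear from A; A=[hinge] B=[knob,tube,joint,lathe,oval] C=[gear]
Tick 2: prefer B, take knob from B; A=[hinge] B=[tube,joint,lathe,oval] C=[gear,knob]
Tick 3: prefer A, take hinge from A; A=[-] B=[tube,joint,lathe,oval] C=[gear,knob,hinge]
Tick 4: prefer B, take tube from B; A=[-] B=[joint,lathe,oval] C=[gear,knob,hinge,tube]
Tick 5: prefer A, take joint from B; A=[-] B=[lathe,oval] C=[gear,knob,hinge,tube,joint]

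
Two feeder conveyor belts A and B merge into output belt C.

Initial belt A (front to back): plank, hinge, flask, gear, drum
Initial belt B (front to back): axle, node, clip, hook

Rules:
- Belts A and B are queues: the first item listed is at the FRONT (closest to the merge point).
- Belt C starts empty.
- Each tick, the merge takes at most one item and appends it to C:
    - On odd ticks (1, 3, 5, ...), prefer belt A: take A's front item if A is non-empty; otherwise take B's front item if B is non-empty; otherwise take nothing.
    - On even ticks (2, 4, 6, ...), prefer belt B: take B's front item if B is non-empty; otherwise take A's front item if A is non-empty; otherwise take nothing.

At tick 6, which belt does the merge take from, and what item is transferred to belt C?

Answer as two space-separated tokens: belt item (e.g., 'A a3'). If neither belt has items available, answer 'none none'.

Answer: B clip

Derivation:
Tick 1: prefer A, take plank from A; A=[hinge,flask,gear,drum] B=[axle,node,clip,hook] C=[plank]
Tick 2: prefer B, take axle from B; A=[hinge,flask,gear,drum] B=[node,clip,hook] C=[plank,axle]
Tick 3: prefer A, take hinge from A; A=[flask,gear,drum] B=[node,clip,hook] C=[plank,axle,hinge]
Tick 4: prefer B, take node from B; A=[flask,gear,drum] B=[clip,hook] C=[plank,axle,hinge,node]
Tick 5: prefer A, take flask from A; A=[gear,drum] B=[clip,hook] C=[plank,axle,hinge,node,flask]
Tick 6: prefer B, take clip from B; A=[gear,drum] B=[hook] C=[plank,axle,hinge,node,flask,clip]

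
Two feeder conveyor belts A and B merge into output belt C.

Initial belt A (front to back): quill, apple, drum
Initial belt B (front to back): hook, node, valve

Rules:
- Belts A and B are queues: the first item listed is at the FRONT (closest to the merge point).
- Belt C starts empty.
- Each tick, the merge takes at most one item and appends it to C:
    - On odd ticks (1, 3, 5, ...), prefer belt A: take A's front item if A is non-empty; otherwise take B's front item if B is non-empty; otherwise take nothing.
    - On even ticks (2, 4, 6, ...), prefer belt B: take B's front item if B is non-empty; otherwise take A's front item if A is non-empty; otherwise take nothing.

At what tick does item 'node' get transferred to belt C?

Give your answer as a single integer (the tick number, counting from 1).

Tick 1: prefer A, take quill from A; A=[apple,drum] B=[hook,node,valve] C=[quill]
Tick 2: prefer B, take hook from B; A=[apple,drum] B=[node,valve] C=[quill,hook]
Tick 3: prefer A, take apple from A; A=[drum] B=[node,valve] C=[quill,hook,apple]
Tick 4: prefer B, take node from B; A=[drum] B=[valve] C=[quill,hook,apple,node]

Answer: 4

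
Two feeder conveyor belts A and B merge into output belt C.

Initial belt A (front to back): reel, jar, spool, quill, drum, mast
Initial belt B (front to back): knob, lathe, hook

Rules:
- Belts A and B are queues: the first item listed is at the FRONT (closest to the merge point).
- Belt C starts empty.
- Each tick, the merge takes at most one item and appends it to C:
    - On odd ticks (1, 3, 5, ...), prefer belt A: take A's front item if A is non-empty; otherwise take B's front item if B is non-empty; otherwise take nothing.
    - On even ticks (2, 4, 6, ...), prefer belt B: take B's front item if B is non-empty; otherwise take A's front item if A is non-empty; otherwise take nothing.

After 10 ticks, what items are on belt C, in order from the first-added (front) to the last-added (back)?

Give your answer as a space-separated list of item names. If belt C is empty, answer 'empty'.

Tick 1: prefer A, take reel from A; A=[jar,spool,quill,drum,mast] B=[knob,lathe,hook] C=[reel]
Tick 2: prefer B, take knob from B; A=[jar,spool,quill,drum,mast] B=[lathe,hook] C=[reel,knob]
Tick 3: prefer A, take jar from A; A=[spool,quill,drum,mast] B=[lathe,hook] C=[reel,knob,jar]
Tick 4: prefer B, take lathe from B; A=[spool,quill,drum,mast] B=[hook] C=[reel,knob,jar,lathe]
Tick 5: prefer A, take spool from A; A=[quill,drum,mast] B=[hook] C=[reel,knob,jar,lathe,spool]
Tick 6: prefer B, take hook from B; A=[quill,drum,mast] B=[-] C=[reel,knob,jar,lathe,spool,hook]
Tick 7: prefer A, take quill from A; A=[drum,mast] B=[-] C=[reel,knob,jar,lathe,spool,hook,quill]
Tick 8: prefer B, take drum from A; A=[mast] B=[-] C=[reel,knob,jar,lathe,spool,hook,quill,drum]
Tick 9: prefer A, take mast from A; A=[-] B=[-] C=[reel,knob,jar,lathe,spool,hook,quill,drum,mast]
Tick 10: prefer B, both empty, nothing taken; A=[-] B=[-] C=[reel,knob,jar,lathe,spool,hook,quill,drum,mast]

Answer: reel knob jar lathe spool hook quill drum mast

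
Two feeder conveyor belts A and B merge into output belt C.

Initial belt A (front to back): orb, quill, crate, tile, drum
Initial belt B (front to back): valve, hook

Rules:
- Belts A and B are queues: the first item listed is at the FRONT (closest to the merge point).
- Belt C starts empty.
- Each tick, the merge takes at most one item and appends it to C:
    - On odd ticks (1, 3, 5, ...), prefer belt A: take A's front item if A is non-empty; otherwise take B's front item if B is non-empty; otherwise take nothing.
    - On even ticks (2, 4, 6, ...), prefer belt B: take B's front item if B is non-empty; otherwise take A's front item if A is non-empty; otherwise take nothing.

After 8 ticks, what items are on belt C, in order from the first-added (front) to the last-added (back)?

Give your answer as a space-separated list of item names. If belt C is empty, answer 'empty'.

Answer: orb valve quill hook crate tile drum

Derivation:
Tick 1: prefer A, take orb from A; A=[quill,crate,tile,drum] B=[valve,hook] C=[orb]
Tick 2: prefer B, take valve from B; A=[quill,crate,tile,drum] B=[hook] C=[orb,valve]
Tick 3: prefer A, take quill from A; A=[crate,tile,drum] B=[hook] C=[orb,valve,quill]
Tick 4: prefer B, take hook from B; A=[crate,tile,drum] B=[-] C=[orb,valve,quill,hook]
Tick 5: prefer A, take crate from A; A=[tile,drum] B=[-] C=[orb,valve,quill,hook,crate]
Tick 6: prefer B, take tile from A; A=[drum] B=[-] C=[orb,valve,quill,hook,crate,tile]
Tick 7: prefer A, take drum from A; A=[-] B=[-] C=[orb,valve,quill,hook,crate,tile,drum]
Tick 8: prefer B, both empty, nothing taken; A=[-] B=[-] C=[orb,valve,quill,hook,crate,tile,drum]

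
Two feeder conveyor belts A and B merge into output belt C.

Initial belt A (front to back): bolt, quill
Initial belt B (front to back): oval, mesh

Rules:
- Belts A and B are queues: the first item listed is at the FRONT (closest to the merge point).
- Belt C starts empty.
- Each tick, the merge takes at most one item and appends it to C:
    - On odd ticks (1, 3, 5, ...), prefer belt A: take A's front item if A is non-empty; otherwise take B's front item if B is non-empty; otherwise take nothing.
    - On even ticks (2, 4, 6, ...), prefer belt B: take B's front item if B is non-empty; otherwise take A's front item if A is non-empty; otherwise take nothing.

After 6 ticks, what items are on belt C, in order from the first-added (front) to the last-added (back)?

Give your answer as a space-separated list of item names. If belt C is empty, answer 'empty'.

Answer: bolt oval quill mesh

Derivation:
Tick 1: prefer A, take bolt from A; A=[quill] B=[oval,mesh] C=[bolt]
Tick 2: prefer B, take oval from B; A=[quill] B=[mesh] C=[bolt,oval]
Tick 3: prefer A, take quill from A; A=[-] B=[mesh] C=[bolt,oval,quill]
Tick 4: prefer B, take mesh from B; A=[-] B=[-] C=[bolt,oval,quill,mesh]
Tick 5: prefer A, both empty, nothing taken; A=[-] B=[-] C=[bolt,oval,quill,mesh]
Tick 6: prefer B, both empty, nothing taken; A=[-] B=[-] C=[bolt,oval,quill,mesh]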